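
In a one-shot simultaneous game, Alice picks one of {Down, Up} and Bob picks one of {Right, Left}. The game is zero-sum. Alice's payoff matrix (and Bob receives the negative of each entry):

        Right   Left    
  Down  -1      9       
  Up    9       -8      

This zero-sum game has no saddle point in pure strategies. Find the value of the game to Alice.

v = 73/27

Alice's indifference between Down and Up determines Bob's mixing probability q:
  Alice's expected payoff from Down: q·(-1) + (1−q)·9 = -10q + 9
  Alice's expected payoff from Up: q·9 + (1−q)·(-8) = 17q - 8
  -10q + 9 = 17q - 8  ⇒  -27q = -17  ⇒  q = 17/27.
The value is Alice's expected payoff against this mix (using Down): (17/27)·(-1) + (10/27)·9 = 73/27.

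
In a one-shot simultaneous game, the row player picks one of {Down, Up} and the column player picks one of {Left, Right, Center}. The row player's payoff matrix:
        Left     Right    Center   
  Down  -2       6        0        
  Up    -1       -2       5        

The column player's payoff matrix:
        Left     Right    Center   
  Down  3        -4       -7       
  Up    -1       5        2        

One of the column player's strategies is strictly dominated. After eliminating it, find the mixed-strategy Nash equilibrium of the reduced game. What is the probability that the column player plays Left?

The column player's strategy Center is strictly dominated by Right: -4 > -7 and 5 > 2. Eliminate Center.
In a mixed equilibrium the row player is indifferent between Down and Up; this condition fixes q.
  the row player's payoff to Down: q·(-2) + (1−q)·6 = -8q + 6
  the row player's payoff to Up: q·(-1) + (1−q)·(-2) = q - 2
  -8q + 6 = q - 2  ⇒  -9q = -8  ⇒  q = 8/9.

q = 8/9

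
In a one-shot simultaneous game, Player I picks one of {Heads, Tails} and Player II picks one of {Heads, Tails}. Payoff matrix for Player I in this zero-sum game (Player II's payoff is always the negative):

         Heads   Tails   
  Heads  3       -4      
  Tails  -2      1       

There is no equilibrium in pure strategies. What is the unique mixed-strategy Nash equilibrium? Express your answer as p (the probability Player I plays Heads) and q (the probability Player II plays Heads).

p = 3/10, q = 1/2

Player II's indifference between Heads and Tails determines Player I's mixing probability p:
  Player II's payoff from Heads: p·(-3) + (1−p)·2 = -5p + 2
  Player II's payoff from Tails: p·4 + (1−p)·(-1) = 5p - 1
  -5p + 2 = 5p - 1  ⇒  -10p = -3  ⇒  p = 3/10.
Player II's mix must leave Player I indifferent between Heads and Tails.
  Player I's expected payoff from Heads: q·3 + (1−q)·(-4) = 7q - 4
  Player I's expected payoff from Tails: q·(-2) + (1−q)·1 = -3q + 1
  7q - 4 = -3q + 1  ⇒  10q = 5  ⇒  q = 1/2.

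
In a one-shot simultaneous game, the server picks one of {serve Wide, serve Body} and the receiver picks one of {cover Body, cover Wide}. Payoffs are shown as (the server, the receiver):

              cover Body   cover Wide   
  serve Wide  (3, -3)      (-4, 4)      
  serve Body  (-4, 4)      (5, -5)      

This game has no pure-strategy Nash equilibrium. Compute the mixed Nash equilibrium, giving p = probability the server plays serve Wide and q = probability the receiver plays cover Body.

p = 9/16, q = 9/16

For the receiver to be willing to mix, the receiver must be indifferent between cover Body and cover Wide, which pins down the server's mix.
  the receiver's payoff to cover Body: p·(-3) + (1−p)·4 = -7p + 4
  the receiver's payoff to cover Wide: p·4 + (1−p)·(-5) = 9p - 5
  -7p + 4 = 9p - 5  ⇒  -16p = -9  ⇒  p = 9/16.
For the server to be willing to mix, the server must be indifferent between serve Wide and serve Body, which pins down the receiver's mix.
  the server's payoff from serve Wide: q·3 + (1−q)·(-4) = 7q - 4
  the server's payoff from serve Body: q·(-4) + (1−q)·5 = -9q + 5
  7q - 4 = -9q + 5  ⇒  16q = 9  ⇒  q = 9/16.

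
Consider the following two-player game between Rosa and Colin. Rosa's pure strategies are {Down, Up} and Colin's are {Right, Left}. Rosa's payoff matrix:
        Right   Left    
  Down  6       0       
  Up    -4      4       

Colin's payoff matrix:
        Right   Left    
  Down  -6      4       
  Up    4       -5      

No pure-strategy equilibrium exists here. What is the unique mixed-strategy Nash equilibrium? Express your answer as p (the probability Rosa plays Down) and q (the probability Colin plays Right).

p = 9/19, q = 2/7

For Colin to be willing to mix, Colin must be indifferent between Right and Left, which pins down Rosa's mix.
  Colin's expected payoff from Right: p·(-6) + (1−p)·4 = -10p + 4
  Colin's expected payoff from Left: p·4 + (1−p)·(-5) = 9p - 5
  -10p + 4 = 9p - 5  ⇒  -19p = -9  ⇒  p = 9/19.
Colin's mix must leave Rosa indifferent between Down and Up.
  Rosa's expected payoff from Down: q·6 + (1−q)·0 = 6q
  Rosa's expected payoff from Up: q·(-4) + (1−q)·4 = -8q + 4
  6q = -8q + 4  ⇒  14q = 4  ⇒  q = 2/7.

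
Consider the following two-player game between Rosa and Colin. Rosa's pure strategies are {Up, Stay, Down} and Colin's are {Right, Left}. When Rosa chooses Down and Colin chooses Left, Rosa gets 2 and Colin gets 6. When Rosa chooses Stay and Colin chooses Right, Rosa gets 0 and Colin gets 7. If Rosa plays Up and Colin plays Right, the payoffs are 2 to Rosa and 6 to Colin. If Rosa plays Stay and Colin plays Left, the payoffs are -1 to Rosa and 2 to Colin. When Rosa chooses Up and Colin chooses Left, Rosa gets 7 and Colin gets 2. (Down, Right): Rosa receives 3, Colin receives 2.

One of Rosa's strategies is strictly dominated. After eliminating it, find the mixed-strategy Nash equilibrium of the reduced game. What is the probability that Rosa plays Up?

p = 1/2

Rosa's strategy Stay is strictly dominated by Down: 3 > 0 and 2 > -1. Eliminate Stay.
In a mixed equilibrium Colin is indifferent between Right and Left; this condition fixes p.
  Colin's expected payoff from Right: p·6 + (1−p)·2 = 4p + 2
  Colin's expected payoff from Left: p·2 + (1−p)·6 = -4p + 6
  4p + 2 = -4p + 6  ⇒  8p = 4  ⇒  p = 1/2.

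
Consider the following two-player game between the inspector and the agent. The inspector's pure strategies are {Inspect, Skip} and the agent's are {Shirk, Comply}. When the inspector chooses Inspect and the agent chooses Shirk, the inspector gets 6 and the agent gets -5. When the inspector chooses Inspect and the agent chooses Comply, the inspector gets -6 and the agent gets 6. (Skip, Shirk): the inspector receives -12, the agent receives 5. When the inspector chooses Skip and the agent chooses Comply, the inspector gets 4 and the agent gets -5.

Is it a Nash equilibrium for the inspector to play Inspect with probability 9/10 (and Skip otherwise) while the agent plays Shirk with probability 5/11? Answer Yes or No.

No

Given the inspector's mix p = 9/10, the agent's payoff from Shirk is -4 but from Comply is 49/10. The agent strictly prefers Comply, so the agent would not mix.
So the proposed profile is not a Nash equilibrium.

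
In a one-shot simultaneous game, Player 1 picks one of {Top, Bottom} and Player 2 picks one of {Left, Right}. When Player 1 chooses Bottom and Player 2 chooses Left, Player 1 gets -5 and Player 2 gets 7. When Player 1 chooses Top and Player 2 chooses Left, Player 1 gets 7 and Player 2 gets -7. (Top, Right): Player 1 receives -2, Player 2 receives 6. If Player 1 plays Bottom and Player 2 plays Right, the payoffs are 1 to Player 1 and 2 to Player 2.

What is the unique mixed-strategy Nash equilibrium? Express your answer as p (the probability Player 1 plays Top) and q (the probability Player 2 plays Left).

p = 5/18, q = 1/5

Player 1's mix must leave Player 2 indifferent between Left and Right.
  Player 2's payoff from Left: p·(-7) + (1−p)·7 = -14p + 7
  Player 2's payoff from Right: p·6 + (1−p)·2 = 4p + 2
  -14p + 7 = 4p + 2  ⇒  -18p = -5  ⇒  p = 5/18.
Set Player 1's expected payoff from Top equal to that from Bottom:
  Player 1's payoff from Top: q·7 + (1−q)·(-2) = 9q - 2
  Player 1's payoff from Bottom: q·(-5) + (1−q)·1 = -6q + 1
  9q - 2 = -6q + 1  ⇒  15q = 3  ⇒  q = 1/5.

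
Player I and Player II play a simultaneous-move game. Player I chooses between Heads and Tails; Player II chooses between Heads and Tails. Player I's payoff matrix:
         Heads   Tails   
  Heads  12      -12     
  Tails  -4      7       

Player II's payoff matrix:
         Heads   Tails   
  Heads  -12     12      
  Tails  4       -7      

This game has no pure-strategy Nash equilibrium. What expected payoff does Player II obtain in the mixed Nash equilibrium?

Player I's mix must leave Player II indifferent between Heads and Tails.
  Player II's payoff from Heads: p·(-12) + (1−p)·4 = -16p + 4
  Player II's payoff from Tails: p·12 + (1−p)·(-7) = 19p - 7
  -16p + 4 = 19p - 7  ⇒  -35p = -11  ⇒  p = 11/35.
At equilibrium Player II is indifferent across columns, so Player II's payoff equals the payoff from Heads: (11/35)·(-12) + (24/35)·4 = -36/35.

-36/35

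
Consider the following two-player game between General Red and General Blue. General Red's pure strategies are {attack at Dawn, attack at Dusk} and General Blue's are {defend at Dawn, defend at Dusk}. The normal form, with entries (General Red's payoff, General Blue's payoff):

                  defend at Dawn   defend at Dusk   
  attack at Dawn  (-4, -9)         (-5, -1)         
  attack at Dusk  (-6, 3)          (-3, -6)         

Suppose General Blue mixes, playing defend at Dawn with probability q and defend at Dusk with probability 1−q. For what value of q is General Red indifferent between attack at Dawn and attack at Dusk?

q = 1/2

General Blue's mix must leave General Red indifferent between attack at Dawn and attack at Dusk.
  General Red's expected payoff from attack at Dawn: q·(-4) + (1−q)·(-5) = q - 5
  General Red's expected payoff from attack at Dusk: q·(-6) + (1−q)·(-3) = -3q - 3
  q - 5 = -3q - 3  ⇒  4q = 2  ⇒  q = 1/2.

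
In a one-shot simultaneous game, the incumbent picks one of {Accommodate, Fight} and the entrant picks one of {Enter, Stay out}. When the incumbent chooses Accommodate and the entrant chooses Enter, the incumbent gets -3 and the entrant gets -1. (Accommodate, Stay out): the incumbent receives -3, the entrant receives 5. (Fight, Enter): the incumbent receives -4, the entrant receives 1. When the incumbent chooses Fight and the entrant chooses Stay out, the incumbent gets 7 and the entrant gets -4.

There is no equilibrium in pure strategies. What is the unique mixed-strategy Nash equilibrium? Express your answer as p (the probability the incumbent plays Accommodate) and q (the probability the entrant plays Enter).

p = 5/11, q = 10/11

In a mixed equilibrium the entrant is indifferent between Enter and Stay out; this condition fixes p.
  the entrant's payoff from Enter: p·(-1) + (1−p)·1 = -2p + 1
  the entrant's payoff from Stay out: p·5 + (1−p)·(-4) = 9p - 4
  -2p + 1 = 9p - 4  ⇒  -11p = -5  ⇒  p = 5/11.
In a mixed equilibrium the incumbent is indifferent between Accommodate and Fight; this condition fixes q.
  the incumbent's expected payoff from Accommodate: q·(-3) + (1−q)·(-3) = -3
  the incumbent's expected payoff from Fight: q·(-4) + (1−q)·7 = -11q + 7
  -3 = -11q + 7  ⇒  11q = 10  ⇒  q = 10/11.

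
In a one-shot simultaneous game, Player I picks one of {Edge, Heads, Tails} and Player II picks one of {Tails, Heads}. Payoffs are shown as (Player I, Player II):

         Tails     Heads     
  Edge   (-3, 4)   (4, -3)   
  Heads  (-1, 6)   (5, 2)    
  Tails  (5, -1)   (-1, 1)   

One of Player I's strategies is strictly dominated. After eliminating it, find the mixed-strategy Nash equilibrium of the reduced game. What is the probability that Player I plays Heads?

p = 1/3

Player I's strategy Edge is strictly dominated by Heads: -1 > -3 and 5 > 4. Eliminate Edge.
Player I's mix must leave Player II indifferent between Tails and Heads.
  Player II's payoff to Tails: p·6 + (1−p)·(-1) = 7p - 1
  Player II's payoff to Heads: p·2 + (1−p)·1 = p + 1
  7p - 1 = p + 1  ⇒  6p = 2  ⇒  p = 1/3.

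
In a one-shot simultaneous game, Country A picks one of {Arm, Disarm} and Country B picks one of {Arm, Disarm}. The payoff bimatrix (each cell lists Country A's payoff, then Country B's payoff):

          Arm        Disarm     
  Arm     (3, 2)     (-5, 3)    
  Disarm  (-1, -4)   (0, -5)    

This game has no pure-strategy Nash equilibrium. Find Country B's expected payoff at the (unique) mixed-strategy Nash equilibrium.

In a mixed equilibrium Country B is indifferent between Arm and Disarm; this condition fixes p.
  Country B's payoff to Arm: p·2 + (1−p)·(-4) = 6p - 4
  Country B's payoff to Disarm: p·3 + (1−p)·(-5) = 8p - 5
  6p - 4 = 8p - 5  ⇒  -2p = -1  ⇒  p = 1/2.
At equilibrium Country B is indifferent across columns, so Country B's payoff equals the payoff from Arm: (1/2)·2 + (1/2)·(-4) = -1.

-1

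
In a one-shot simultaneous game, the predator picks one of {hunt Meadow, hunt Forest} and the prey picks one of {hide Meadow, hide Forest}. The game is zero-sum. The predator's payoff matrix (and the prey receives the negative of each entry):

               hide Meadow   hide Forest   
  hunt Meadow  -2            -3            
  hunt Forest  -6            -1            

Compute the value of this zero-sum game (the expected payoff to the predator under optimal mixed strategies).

In a mixed equilibrium the predator is indifferent between hunt Meadow and hunt Forest; this condition fixes q.
  the predator's payoff to hunt Meadow: q·(-2) + (1−q)·(-3) = q - 3
  the predator's payoff to hunt Forest: q·(-6) + (1−q)·(-1) = -5q - 1
  q - 3 = -5q - 1  ⇒  6q = 2  ⇒  q = 1/3.
The value is the predator's expected payoff against this mix (using hunt Meadow): (1/3)·(-2) + (2/3)·(-3) = -8/3.

v = -8/3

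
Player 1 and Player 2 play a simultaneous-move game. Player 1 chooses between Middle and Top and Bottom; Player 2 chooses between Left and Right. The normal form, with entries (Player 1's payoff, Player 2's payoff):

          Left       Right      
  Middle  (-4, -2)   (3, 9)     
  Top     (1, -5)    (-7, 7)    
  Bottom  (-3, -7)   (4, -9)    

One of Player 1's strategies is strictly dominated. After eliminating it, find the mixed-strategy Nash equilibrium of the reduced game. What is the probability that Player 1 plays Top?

Player 1's strategy Middle is strictly dominated by Bottom: -3 > -4 and 4 > 3. Eliminate Middle.
For Player 2 to be willing to mix, Player 2 must be indifferent between Left and Right, which pins down Player 1's mix.
  Player 2's expected payoff from Left: p·(-5) + (1−p)·(-7) = 2p - 7
  Player 2's expected payoff from Right: p·7 + (1−p)·(-9) = 16p - 9
  2p - 7 = 16p - 9  ⇒  -14p = -2  ⇒  p = 1/7.

p = 1/7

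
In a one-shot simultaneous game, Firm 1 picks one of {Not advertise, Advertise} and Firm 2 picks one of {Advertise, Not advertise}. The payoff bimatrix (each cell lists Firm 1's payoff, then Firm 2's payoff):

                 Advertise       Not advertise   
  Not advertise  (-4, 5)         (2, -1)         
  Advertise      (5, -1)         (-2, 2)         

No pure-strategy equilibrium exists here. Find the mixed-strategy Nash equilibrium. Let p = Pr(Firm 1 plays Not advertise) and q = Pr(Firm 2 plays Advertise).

p = 1/3, q = 4/13

Firm 2's indifference between Advertise and Not advertise determines Firm 1's mixing probability p:
  Firm 2's expected payoff from Advertise: p·5 + (1−p)·(-1) = 6p - 1
  Firm 2's expected payoff from Not advertise: p·(-1) + (1−p)·2 = -3p + 2
  6p - 1 = -3p + 2  ⇒  9p = 3  ⇒  p = 1/3.
For Firm 1 to be willing to mix, Firm 1 must be indifferent between Not advertise and Advertise, which pins down Firm 2's mix.
  Firm 1's payoff to Not advertise: q·(-4) + (1−q)·2 = -6q + 2
  Firm 1's payoff to Advertise: q·5 + (1−q)·(-2) = 7q - 2
  -6q + 2 = 7q - 2  ⇒  -13q = -4  ⇒  q = 4/13.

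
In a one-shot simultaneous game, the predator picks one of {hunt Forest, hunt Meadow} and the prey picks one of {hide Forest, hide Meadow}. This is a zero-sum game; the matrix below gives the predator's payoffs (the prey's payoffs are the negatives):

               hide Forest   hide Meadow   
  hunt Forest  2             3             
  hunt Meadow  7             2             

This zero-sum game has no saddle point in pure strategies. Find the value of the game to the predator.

In a mixed equilibrium the predator is indifferent between hunt Forest and hunt Meadow; this condition fixes q.
  the predator's payoff to hunt Forest: q·2 + (1−q)·3 = -q + 3
  the predator's payoff to hunt Meadow: q·7 + (1−q)·2 = 5q + 2
  -q + 3 = 5q + 2  ⇒  -6q = -1  ⇒  q = 1/6.
The value is the predator's expected payoff against this mix (using hunt Forest): (1/6)·2 + (5/6)·3 = 17/6.

v = 17/6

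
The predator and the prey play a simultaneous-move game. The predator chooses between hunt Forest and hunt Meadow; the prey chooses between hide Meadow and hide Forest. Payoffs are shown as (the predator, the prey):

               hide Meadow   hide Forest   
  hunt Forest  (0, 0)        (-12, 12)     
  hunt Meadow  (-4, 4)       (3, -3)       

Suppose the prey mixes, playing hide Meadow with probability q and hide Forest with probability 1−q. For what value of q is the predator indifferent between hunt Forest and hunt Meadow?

In a mixed equilibrium the predator is indifferent between hunt Forest and hunt Meadow; this condition fixes q.
  the predator's payoff from hunt Forest: q·0 + (1−q)·(-12) = 12q - 12
  the predator's payoff from hunt Meadow: q·(-4) + (1−q)·3 = -7q + 3
  12q - 12 = -7q + 3  ⇒  19q = 15  ⇒  q = 15/19.

q = 15/19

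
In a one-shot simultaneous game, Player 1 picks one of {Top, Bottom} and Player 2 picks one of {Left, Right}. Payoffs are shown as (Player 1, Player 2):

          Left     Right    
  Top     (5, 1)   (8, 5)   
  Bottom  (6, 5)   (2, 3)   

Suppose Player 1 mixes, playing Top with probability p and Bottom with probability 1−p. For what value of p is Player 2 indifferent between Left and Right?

In a mixed equilibrium Player 2 is indifferent between Left and Right; this condition fixes p.
  Player 2's payoff to Left: p·1 + (1−p)·5 = -4p + 5
  Player 2's payoff to Right: p·5 + (1−p)·3 = 2p + 3
  -4p + 5 = 2p + 3  ⇒  -6p = -2  ⇒  p = 1/3.

p = 1/3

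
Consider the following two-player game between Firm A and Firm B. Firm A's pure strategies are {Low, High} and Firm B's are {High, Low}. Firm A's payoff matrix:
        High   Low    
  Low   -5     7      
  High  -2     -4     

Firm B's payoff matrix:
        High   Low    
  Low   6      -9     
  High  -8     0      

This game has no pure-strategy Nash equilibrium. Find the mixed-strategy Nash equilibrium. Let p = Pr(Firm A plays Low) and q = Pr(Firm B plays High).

p = 8/23, q = 11/14

For Firm B to be willing to mix, Firm B must be indifferent between High and Low, which pins down Firm A's mix.
  Firm B's payoff to High: p·6 + (1−p)·(-8) = 14p - 8
  Firm B's payoff to Low: p·(-9) + (1−p)·0 = -9p
  14p - 8 = -9p  ⇒  23p = 8  ⇒  p = 8/23.
Set Firm A's expected payoff from Low equal to that from High:
  Firm A's payoff from Low: q·(-5) + (1−q)·7 = -12q + 7
  Firm A's payoff from High: q·(-2) + (1−q)·(-4) = 2q - 4
  -12q + 7 = 2q - 4  ⇒  -14q = -11  ⇒  q = 11/14.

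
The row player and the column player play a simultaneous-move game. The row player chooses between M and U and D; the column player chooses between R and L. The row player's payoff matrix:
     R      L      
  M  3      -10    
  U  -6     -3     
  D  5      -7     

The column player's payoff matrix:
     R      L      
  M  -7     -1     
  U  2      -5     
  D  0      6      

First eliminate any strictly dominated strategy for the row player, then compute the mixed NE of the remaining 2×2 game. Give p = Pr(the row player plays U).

The row player's strategy M is strictly dominated by D: 5 > 3 and -7 > -10. Eliminate M.
Set the column player's expected payoff from R equal to that from L:
  the column player's payoff to R: p·2 + (1−p)·0 = 2p
  the column player's payoff to L: p·(-5) + (1−p)·6 = -11p + 6
  2p = -11p + 6  ⇒  13p = 6  ⇒  p = 6/13.

p = 6/13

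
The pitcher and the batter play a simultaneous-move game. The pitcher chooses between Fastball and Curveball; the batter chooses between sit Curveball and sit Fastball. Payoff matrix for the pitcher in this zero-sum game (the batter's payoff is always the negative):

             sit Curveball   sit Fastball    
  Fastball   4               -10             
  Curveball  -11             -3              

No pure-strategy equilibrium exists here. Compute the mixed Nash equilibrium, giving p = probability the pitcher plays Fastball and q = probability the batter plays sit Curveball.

p = 4/11, q = 7/22

Set the batter's expected payoff from sit Curveball equal to that from sit Fastball:
  the batter's payoff to sit Curveball: p·(-4) + (1−p)·11 = -15p + 11
  the batter's payoff to sit Fastball: p·10 + (1−p)·3 = 7p + 3
  -15p + 11 = 7p + 3  ⇒  -22p = -8  ⇒  p = 4/11.
In a mixed equilibrium the pitcher is indifferent between Fastball and Curveball; this condition fixes q.
  the pitcher's expected payoff from Fastball: q·4 + (1−q)·(-10) = 14q - 10
  the pitcher's expected payoff from Curveball: q·(-11) + (1−q)·(-3) = -8q - 3
  14q - 10 = -8q - 3  ⇒  22q = 7  ⇒  q = 7/22.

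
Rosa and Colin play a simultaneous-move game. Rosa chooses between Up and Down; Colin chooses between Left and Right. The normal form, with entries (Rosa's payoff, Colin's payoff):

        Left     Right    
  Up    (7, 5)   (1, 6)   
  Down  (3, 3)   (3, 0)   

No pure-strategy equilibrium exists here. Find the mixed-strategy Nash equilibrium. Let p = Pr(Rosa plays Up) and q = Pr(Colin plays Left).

For Colin to be willing to mix, Colin must be indifferent between Left and Right, which pins down Rosa's mix.
  Colin's payoff from Left: p·5 + (1−p)·3 = 2p + 3
  Colin's payoff from Right: p·6 + (1−p)·0 = 6p
  2p + 3 = 6p  ⇒  -4p = -3  ⇒  p = 3/4.
Colin's mix must leave Rosa indifferent between Up and Down.
  Rosa's expected payoff from Up: q·7 + (1−q)·1 = 6q + 1
  Rosa's expected payoff from Down: q·3 + (1−q)·3 = 3
  6q + 1 = 3  ⇒  6q = 2  ⇒  q = 1/3.

p = 3/4, q = 1/3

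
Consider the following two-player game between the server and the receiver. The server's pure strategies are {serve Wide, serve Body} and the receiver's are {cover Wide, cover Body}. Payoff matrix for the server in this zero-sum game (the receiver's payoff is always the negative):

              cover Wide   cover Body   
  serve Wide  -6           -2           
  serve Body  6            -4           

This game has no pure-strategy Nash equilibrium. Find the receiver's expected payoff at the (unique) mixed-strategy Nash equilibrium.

18/7

Set the receiver's expected payoff from cover Wide equal to that from cover Body:
  the receiver's expected payoff from cover Wide: p·6 + (1−p)·(-6) = 12p - 6
  the receiver's expected payoff from cover Body: p·2 + (1−p)·4 = -2p + 4
  12p - 6 = -2p + 4  ⇒  14p = 10  ⇒  p = 5/7.
At equilibrium the receiver is indifferent across columns, so the receiver's payoff equals the payoff from cover Wide: (5/7)·6 + (2/7)·(-6) = 18/7.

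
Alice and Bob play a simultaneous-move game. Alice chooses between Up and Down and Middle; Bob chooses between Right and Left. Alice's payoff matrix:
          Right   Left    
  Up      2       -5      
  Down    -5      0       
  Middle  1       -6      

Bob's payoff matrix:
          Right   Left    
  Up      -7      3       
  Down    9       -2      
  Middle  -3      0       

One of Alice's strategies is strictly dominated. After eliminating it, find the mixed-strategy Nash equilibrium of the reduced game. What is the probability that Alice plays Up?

p = 11/21

Alice's strategy Middle is strictly dominated by Up: 2 > 1 and -5 > -6. Eliminate Middle.
Alice's mix must leave Bob indifferent between Right and Left.
  Bob's payoff to Right: p·(-7) + (1−p)·9 = -16p + 9
  Bob's payoff to Left: p·3 + (1−p)·(-2) = 5p - 2
  -16p + 9 = 5p - 2  ⇒  -21p = -11  ⇒  p = 11/21.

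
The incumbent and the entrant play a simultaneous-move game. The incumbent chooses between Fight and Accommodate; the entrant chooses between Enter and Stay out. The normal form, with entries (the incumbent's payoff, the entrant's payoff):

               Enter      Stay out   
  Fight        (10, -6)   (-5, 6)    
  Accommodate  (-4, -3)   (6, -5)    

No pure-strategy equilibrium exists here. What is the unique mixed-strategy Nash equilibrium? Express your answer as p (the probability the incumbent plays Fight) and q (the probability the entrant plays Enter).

p = 1/7, q = 11/25

For the entrant to be willing to mix, the entrant must be indifferent between Enter and Stay out, which pins down the incumbent's mix.
  the entrant's payoff to Enter: p·(-6) + (1−p)·(-3) = -3p - 3
  the entrant's payoff to Stay out: p·6 + (1−p)·(-5) = 11p - 5
  -3p - 3 = 11p - 5  ⇒  -14p = -2  ⇒  p = 1/7.
The entrant's mix must leave the incumbent indifferent between Fight and Accommodate.
  the incumbent's payoff to Fight: q·10 + (1−q)·(-5) = 15q - 5
  the incumbent's payoff to Accommodate: q·(-4) + (1−q)·6 = -10q + 6
  15q - 5 = -10q + 6  ⇒  25q = 11  ⇒  q = 11/25.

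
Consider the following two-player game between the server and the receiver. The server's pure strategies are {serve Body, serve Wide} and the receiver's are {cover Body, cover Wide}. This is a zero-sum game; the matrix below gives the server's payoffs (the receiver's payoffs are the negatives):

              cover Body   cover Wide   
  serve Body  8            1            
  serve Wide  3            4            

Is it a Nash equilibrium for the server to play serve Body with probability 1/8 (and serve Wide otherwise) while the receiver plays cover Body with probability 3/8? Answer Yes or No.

Check the receiver's indifference given the server's mix p = 1/8:
  payoff from cover Body = -29/8; payoff from cover Wide = -29/8 — equal.
Check the server's indifference given the receiver's mix q = 3/8:
  payoff from serve Body = 29/8; payoff from serve Wide = 29/8 — equal.
Both players are indifferent, so neither can profitably deviate.

Yes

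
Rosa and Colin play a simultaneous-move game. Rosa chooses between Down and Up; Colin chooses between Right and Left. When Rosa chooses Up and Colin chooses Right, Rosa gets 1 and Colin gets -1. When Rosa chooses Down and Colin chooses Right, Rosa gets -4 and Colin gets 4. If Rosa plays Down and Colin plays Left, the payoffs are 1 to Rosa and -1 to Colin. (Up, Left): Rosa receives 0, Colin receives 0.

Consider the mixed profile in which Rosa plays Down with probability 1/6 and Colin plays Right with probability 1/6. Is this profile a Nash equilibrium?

Yes

Check Colin's indifference given Rosa's mix p = 1/6:
  payoff from Right = -1/6; payoff from Left = -1/6 — equal.
Check Rosa's indifference given Colin's mix q = 1/6:
  payoff from Down = 1/6; payoff from Up = 1/6 — equal.
Both players are indifferent, so neither can profitably deviate.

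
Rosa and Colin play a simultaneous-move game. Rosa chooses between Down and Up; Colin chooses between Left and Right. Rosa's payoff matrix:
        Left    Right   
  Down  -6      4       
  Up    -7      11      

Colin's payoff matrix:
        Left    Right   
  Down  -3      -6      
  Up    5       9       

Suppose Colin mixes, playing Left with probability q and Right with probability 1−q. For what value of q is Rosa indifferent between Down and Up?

q = 7/8

Set Rosa's expected payoff from Down equal to that from Up:
  Rosa's payoff from Down: q·(-6) + (1−q)·4 = -10q + 4
  Rosa's payoff from Up: q·(-7) + (1−q)·11 = -18q + 11
  -10q + 4 = -18q + 11  ⇒  8q = 7  ⇒  q = 7/8.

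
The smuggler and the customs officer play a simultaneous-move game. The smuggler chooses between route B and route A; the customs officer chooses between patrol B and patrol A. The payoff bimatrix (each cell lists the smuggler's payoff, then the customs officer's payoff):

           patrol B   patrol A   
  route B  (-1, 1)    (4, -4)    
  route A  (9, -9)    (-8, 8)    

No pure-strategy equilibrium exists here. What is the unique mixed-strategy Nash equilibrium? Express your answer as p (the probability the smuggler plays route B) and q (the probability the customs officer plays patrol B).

p = 17/22, q = 6/11

The customs officer's indifference between patrol B and patrol A determines the smuggler's mixing probability p:
  the customs officer's expected payoff from patrol B: p·1 + (1−p)·(-9) = 10p - 9
  the customs officer's expected payoff from patrol A: p·(-4) + (1−p)·8 = -12p + 8
  10p - 9 = -12p + 8  ⇒  22p = 17  ⇒  p = 17/22.
The customs officer's mix must leave the smuggler indifferent between route B and route A.
  the smuggler's expected payoff from route B: q·(-1) + (1−q)·4 = -5q + 4
  the smuggler's expected payoff from route A: q·9 + (1−q)·(-8) = 17q - 8
  -5q + 4 = 17q - 8  ⇒  -22q = -12  ⇒  q = 6/11.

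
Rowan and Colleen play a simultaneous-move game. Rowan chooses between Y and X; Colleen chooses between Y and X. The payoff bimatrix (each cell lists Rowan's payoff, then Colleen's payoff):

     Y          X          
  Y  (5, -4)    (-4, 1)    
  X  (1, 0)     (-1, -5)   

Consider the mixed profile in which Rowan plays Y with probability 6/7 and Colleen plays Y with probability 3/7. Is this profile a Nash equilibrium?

No

Given Rowan's mix p = 6/7, Colleen's payoff from Y is -24/7 but from X is 1/7. Colleen strictly prefers X, so Colleen would not mix.
So the proposed profile is not a Nash equilibrium.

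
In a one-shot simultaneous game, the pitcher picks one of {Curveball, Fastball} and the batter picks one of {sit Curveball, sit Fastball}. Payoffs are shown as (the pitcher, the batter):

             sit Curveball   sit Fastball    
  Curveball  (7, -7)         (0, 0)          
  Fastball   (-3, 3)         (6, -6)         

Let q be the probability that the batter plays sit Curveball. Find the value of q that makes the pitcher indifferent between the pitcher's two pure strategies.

q = 3/8

For the pitcher to be willing to mix, the pitcher must be indifferent between Curveball and Fastball, which pins down the batter's mix.
  the pitcher's payoff to Curveball: q·7 + (1−q)·0 = 7q
  the pitcher's payoff to Fastball: q·(-3) + (1−q)·6 = -9q + 6
  7q = -9q + 6  ⇒  16q = 6  ⇒  q = 3/8.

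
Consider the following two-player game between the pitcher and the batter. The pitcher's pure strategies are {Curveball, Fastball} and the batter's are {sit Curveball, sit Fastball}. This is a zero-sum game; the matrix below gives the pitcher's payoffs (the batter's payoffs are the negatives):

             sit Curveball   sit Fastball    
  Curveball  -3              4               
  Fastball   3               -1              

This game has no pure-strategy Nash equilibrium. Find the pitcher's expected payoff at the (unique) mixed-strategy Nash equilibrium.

9/11

The pitcher's indifference between Curveball and Fastball determines the batter's mixing probability q:
  the pitcher's payoff to Curveball: q·(-3) + (1−q)·4 = -7q + 4
  the pitcher's payoff to Fastball: q·3 + (1−q)·(-1) = 4q - 1
  -7q + 4 = 4q - 1  ⇒  -11q = -5  ⇒  q = 5/11.
At equilibrium the pitcher is indifferent across rows, so the pitcher's payoff equals the payoff from Curveball: (5/11)·(-3) + (6/11)·4 = 9/11.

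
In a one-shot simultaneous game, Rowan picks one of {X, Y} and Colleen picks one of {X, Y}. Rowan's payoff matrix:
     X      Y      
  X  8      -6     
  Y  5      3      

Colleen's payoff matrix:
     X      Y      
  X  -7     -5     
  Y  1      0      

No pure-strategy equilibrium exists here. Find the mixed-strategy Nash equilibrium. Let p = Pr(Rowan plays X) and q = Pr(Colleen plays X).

p = 1/3, q = 3/4

Rowan's mix must leave Colleen indifferent between X and Y.
  Colleen's payoff from X: p·(-7) + (1−p)·1 = -8p + 1
  Colleen's payoff from Y: p·(-5) + (1−p)·0 = -5p
  -8p + 1 = -5p  ⇒  -3p = -1  ⇒  p = 1/3.
In a mixed equilibrium Rowan is indifferent between X and Y; this condition fixes q.
  Rowan's expected payoff from X: q·8 + (1−q)·(-6) = 14q - 6
  Rowan's expected payoff from Y: q·5 + (1−q)·3 = 2q + 3
  14q - 6 = 2q + 3  ⇒  12q = 9  ⇒  q = 3/4.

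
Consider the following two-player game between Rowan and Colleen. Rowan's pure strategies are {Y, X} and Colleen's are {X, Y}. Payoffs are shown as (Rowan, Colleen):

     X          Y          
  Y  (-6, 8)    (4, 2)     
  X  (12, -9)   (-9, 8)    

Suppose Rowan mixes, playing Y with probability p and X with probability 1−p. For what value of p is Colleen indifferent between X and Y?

Rowan's mix must leave Colleen indifferent between X and Y.
  Colleen's expected payoff from X: p·8 + (1−p)·(-9) = 17p - 9
  Colleen's expected payoff from Y: p·2 + (1−p)·8 = -6p + 8
  17p - 9 = -6p + 8  ⇒  23p = 17  ⇒  p = 17/23.

p = 17/23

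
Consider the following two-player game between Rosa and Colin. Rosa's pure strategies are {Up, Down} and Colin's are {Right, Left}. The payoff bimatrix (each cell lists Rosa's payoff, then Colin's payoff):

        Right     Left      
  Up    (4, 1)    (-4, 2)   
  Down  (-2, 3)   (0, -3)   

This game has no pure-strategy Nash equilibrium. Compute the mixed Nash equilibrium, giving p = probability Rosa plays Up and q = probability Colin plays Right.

Rosa's mix must leave Colin indifferent between Right and Left.
  Colin's payoff to Right: p·1 + (1−p)·3 = -2p + 3
  Colin's payoff to Left: p·2 + (1−p)·(-3) = 5p - 3
  -2p + 3 = 5p - 3  ⇒  -7p = -6  ⇒  p = 6/7.
In a mixed equilibrium Rosa is indifferent between Up and Down; this condition fixes q.
  Rosa's payoff from Up: q·4 + (1−q)·(-4) = 8q - 4
  Rosa's payoff from Down: q·(-2) + (1−q)·0 = -2q
  8q - 4 = -2q  ⇒  10q = 4  ⇒  q = 2/5.

p = 6/7, q = 2/5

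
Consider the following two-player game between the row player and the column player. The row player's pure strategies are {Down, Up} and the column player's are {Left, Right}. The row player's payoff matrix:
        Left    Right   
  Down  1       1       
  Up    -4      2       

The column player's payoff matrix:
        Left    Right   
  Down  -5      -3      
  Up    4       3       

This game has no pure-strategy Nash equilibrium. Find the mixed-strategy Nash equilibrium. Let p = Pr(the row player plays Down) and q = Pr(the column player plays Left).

For the column player to be willing to mix, the column player must be indifferent between Left and Right, which pins down the row player's mix.
  the column player's payoff to Left: p·(-5) + (1−p)·4 = -9p + 4
  the column player's payoff to Right: p·(-3) + (1−p)·3 = -6p + 3
  -9p + 4 = -6p + 3  ⇒  -3p = -1  ⇒  p = 1/3.
For the row player to be willing to mix, the row player must be indifferent between Down and Up, which pins down the column player's mix.
  the row player's payoff from Down: q·1 + (1−q)·1 = 1
  the row player's payoff from Up: q·(-4) + (1−q)·2 = -6q + 2
  1 = -6q + 2  ⇒  6q = 1  ⇒  q = 1/6.

p = 1/3, q = 1/6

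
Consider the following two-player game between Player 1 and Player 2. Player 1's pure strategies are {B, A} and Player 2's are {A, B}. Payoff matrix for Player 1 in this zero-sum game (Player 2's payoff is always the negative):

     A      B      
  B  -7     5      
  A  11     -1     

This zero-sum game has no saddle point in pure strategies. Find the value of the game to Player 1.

v = 2

In a mixed equilibrium Player 1 is indifferent between B and A; this condition fixes q.
  Player 1's payoff from B: q·(-7) + (1−q)·5 = -12q + 5
  Player 1's payoff from A: q·11 + (1−q)·(-1) = 12q - 1
  -12q + 5 = 12q - 1  ⇒  -24q = -6  ⇒  q = 1/4.
The value is Player 1's expected payoff against this mix (using B): (1/4)·(-7) + (3/4)·5 = 2.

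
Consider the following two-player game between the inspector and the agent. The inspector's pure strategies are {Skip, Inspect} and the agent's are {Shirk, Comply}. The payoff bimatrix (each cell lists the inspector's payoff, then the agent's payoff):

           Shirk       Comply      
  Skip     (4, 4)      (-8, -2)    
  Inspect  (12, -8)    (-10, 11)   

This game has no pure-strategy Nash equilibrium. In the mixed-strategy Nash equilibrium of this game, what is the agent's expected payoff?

The inspector's mix must leave the agent indifferent between Shirk and Comply.
  the agent's payoff to Shirk: p·4 + (1−p)·(-8) = 12p - 8
  the agent's payoff to Comply: p·(-2) + (1−p)·11 = -13p + 11
  12p - 8 = -13p + 11  ⇒  25p = 19  ⇒  p = 19/25.
At equilibrium the agent is indifferent across columns, so the agent's payoff equals the payoff from Shirk: (19/25)·4 + (6/25)·(-8) = 28/25.

28/25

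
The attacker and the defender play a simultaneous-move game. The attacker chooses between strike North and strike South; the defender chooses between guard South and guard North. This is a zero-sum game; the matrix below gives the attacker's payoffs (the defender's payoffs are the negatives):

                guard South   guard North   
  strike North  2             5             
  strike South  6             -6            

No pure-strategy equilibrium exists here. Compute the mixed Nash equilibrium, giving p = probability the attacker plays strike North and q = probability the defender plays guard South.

p = 4/5, q = 11/15

The defender's indifference between guard South and guard North determines the attacker's mixing probability p:
  the defender's payoff from guard South: p·(-2) + (1−p)·(-6) = 4p - 6
  the defender's payoff from guard North: p·(-5) + (1−p)·6 = -11p + 6
  4p - 6 = -11p + 6  ⇒  15p = 12  ⇒  p = 4/5.
Set the attacker's expected payoff from strike North equal to that from strike South:
  the attacker's payoff from strike North: q·2 + (1−q)·5 = -3q + 5
  the attacker's payoff from strike South: q·6 + (1−q)·(-6) = 12q - 6
  -3q + 5 = 12q - 6  ⇒  -15q = -11  ⇒  q = 11/15.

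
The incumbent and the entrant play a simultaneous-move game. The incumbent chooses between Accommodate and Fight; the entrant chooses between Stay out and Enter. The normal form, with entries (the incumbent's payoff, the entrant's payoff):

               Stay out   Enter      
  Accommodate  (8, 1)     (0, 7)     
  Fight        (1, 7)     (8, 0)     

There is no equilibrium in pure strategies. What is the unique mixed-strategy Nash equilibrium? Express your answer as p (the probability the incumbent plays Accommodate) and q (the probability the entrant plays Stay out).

p = 7/13, q = 8/15

The entrant's indifference between Stay out and Enter determines the incumbent's mixing probability p:
  the entrant's expected payoff from Stay out: p·1 + (1−p)·7 = -6p + 7
  the entrant's expected payoff from Enter: p·7 + (1−p)·0 = 7p
  -6p + 7 = 7p  ⇒  -13p = -7  ⇒  p = 7/13.
Set the incumbent's expected payoff from Accommodate equal to that from Fight:
  the incumbent's expected payoff from Accommodate: q·8 + (1−q)·0 = 8q
  the incumbent's expected payoff from Fight: q·1 + (1−q)·8 = -7q + 8
  8q = -7q + 8  ⇒  15q = 8  ⇒  q = 8/15.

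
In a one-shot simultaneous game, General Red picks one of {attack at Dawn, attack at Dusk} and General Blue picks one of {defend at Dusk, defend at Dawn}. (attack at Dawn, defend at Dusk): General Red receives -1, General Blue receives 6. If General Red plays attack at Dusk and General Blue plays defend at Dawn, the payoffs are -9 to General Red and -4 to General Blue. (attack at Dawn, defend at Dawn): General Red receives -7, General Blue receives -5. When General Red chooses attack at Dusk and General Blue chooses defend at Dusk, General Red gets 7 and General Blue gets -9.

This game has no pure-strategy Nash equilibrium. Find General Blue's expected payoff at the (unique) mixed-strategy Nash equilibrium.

In a mixed equilibrium General Blue is indifferent between defend at Dusk and defend at Dawn; this condition fixes p.
  General Blue's payoff to defend at Dusk: p·6 + (1−p)·(-9) = 15p - 9
  General Blue's payoff to defend at Dawn: p·(-5) + (1−p)·(-4) = -p - 4
  15p - 9 = -p - 4  ⇒  16p = 5  ⇒  p = 5/16.
At equilibrium General Blue is indifferent across columns, so General Blue's payoff equals the payoff from defend at Dusk: (5/16)·6 + (11/16)·(-9) = -69/16.

-69/16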